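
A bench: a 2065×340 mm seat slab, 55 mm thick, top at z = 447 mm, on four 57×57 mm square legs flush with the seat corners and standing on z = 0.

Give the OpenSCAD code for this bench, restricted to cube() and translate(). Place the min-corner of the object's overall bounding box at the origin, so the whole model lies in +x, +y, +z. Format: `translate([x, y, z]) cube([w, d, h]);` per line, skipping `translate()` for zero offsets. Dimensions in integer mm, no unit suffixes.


// leg_h = 447 − 55 = 392
translate([0, 0, 392]) cube([2065, 340, 55]);
cube([57, 57, 392]);
translate([0, 283, 0]) cube([57, 57, 392]);
translate([2008, 0, 0]) cube([57, 57, 392]);
translate([2008, 283, 0]) cube([57, 57, 392]);


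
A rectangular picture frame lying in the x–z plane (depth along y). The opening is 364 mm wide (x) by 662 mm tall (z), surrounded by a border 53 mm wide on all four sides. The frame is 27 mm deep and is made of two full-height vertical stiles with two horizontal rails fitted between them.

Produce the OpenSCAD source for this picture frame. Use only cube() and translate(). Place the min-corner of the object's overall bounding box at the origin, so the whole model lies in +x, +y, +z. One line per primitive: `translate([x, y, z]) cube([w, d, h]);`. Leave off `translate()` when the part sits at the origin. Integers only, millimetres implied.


cube([53, 27, 768]);
translate([417, 0, 0]) cube([53, 27, 768]);
translate([53, 0, 0]) cube([364, 27, 53]);
translate([53, 0, 715]) cube([364, 27, 53]);


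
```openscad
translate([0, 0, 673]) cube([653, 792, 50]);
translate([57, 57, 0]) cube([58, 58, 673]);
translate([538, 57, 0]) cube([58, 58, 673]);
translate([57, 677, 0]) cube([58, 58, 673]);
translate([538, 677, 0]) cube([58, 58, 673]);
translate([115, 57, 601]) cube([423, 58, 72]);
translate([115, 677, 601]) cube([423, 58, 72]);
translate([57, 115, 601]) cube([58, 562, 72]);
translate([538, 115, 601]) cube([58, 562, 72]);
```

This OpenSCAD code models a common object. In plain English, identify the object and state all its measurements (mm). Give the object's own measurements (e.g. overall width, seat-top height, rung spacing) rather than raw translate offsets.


A rectangular dining table. The top is 653×792×50 mm with its upper surface at z = 723 mm. It stands on four 58×58 mm square legs, each inset 57 mm from the nearest pair of top edges, running from the floor to the underside of the top. Four apron rails, 58 mm thick and 72 mm tall, run between adjacent legs with their top edges flush with the underside of the top and their outer faces flush with the legs' outer faces.


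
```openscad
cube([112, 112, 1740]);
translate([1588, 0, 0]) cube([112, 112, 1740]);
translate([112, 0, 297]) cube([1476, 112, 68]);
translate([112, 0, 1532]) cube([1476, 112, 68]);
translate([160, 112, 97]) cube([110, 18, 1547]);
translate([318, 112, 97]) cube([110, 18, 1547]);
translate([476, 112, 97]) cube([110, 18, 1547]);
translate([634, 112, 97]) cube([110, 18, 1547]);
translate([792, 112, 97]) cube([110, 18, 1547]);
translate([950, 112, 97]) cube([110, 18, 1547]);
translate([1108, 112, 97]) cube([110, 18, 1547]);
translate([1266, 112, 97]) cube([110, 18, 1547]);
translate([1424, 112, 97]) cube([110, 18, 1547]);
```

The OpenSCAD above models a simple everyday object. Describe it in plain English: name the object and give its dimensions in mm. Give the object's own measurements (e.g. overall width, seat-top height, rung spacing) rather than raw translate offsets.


A fence section. Two 112×112 mm posts, 1740 mm tall, stand on the floor with a clear span of 1476 mm between their inner faces. Two horizontal rails of 112×68 mm section span the gap between the posts with their undersides at z = 297 mm and z = 1532 mm, flush with the posts' −y face. 9 pickets, each 110 mm wide, 18 mm thick and 1547 mm tall, are fixed to the +y face of the rails with their bottoms at z = 97 mm, spaced across the span with a 48 mm gap after the −x post and between neighbouring pickets, with 54 mm left before the +x post.


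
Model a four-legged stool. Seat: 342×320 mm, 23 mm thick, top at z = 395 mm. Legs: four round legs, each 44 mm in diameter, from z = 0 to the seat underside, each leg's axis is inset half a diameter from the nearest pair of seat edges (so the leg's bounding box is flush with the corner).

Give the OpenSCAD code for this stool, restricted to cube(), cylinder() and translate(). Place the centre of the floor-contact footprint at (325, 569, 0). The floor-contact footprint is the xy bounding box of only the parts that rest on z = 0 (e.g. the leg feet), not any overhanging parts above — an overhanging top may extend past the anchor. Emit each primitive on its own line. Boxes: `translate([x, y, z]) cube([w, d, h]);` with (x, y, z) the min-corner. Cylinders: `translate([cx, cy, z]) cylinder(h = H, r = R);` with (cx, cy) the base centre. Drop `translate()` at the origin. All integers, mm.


// leg_h = 395 - 23 = 372
translate([154, 409, 372]) cube([342, 320, 23]);
translate([176, 431, 0]) cylinder(h = 372, r = 22);
translate([474, 431, 0]) cylinder(h = 372, r = 22);
translate([176, 707, 0]) cylinder(h = 372, r = 22);
translate([474, 707, 0]) cylinder(h = 372, r = 22);


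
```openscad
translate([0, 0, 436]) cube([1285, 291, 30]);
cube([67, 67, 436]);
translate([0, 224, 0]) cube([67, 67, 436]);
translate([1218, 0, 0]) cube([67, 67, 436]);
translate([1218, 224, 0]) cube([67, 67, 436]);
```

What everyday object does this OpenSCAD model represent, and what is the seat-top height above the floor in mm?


A bench. The seat-top height is 466 mm.

A long slab on four corner posts — a bench. The slab sits at z = 436 with thickness 30, so the top is 436 + 30 = 466 mm.


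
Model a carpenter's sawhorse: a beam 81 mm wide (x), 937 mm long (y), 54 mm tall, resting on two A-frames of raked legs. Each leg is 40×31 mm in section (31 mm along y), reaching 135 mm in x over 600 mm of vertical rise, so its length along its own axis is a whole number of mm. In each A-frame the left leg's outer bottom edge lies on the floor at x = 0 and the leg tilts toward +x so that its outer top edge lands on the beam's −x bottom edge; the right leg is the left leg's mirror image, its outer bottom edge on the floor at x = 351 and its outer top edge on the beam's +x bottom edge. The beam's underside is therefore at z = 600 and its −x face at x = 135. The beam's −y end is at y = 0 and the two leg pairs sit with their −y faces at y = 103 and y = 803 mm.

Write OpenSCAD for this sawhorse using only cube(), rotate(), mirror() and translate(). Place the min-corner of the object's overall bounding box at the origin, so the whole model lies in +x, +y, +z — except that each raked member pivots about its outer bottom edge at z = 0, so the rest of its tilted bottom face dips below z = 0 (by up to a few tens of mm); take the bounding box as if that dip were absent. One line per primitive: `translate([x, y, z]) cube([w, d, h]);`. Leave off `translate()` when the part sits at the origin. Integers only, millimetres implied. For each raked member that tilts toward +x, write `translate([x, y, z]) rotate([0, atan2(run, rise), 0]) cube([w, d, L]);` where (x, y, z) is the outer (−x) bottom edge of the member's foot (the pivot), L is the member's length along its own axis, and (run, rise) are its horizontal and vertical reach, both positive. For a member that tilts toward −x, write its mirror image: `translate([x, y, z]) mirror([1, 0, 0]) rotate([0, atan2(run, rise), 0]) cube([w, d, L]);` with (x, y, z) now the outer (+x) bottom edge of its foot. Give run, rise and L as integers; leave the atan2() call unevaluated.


translate([135, 0, 600]) cube([81, 937, 54]);
translate([0, 103, 0]) rotate([0, atan2(135, 600), 0]) cube([40, 31, 615]);
translate([351, 103, 0]) mirror([1, 0, 0]) rotate([0, atan2(135, 600), 0]) cube([40, 31, 615]);
translate([0, 803, 0]) rotate([0, atan2(135, 600), 0]) cube([40, 31, 615]);
translate([351, 803, 0]) mirror([1, 0, 0]) rotate([0, atan2(135, 600), 0]) cube([40, 31, 615]);


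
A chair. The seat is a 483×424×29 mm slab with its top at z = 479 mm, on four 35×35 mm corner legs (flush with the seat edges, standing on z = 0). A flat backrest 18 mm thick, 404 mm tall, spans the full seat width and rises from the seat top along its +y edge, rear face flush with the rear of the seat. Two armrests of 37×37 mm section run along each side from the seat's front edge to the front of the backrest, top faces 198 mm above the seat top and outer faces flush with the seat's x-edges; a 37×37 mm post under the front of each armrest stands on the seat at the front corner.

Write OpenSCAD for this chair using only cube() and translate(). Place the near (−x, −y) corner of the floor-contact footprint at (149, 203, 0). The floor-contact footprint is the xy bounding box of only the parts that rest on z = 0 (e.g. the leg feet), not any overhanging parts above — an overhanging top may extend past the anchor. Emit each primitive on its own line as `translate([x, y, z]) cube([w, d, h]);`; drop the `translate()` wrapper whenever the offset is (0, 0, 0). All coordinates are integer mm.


translate([149, 203, 450]) cube([483, 424, 29]);
translate([149, 203, 0]) cube([35, 35, 450]);
translate([597, 203, 0]) cube([35, 35, 450]);
translate([149, 592, 0]) cube([35, 35, 450]);
translate([597, 592, 0]) cube([35, 35, 450]);
translate([149, 609, 479]) cube([483, 18, 404]);
translate([149, 203, 640]) cube([37, 406, 37]);
translate([595, 203, 640]) cube([37, 406, 37]);
translate([149, 203, 479]) cube([37, 37, 161]);
translate([595, 203, 479]) cube([37, 37, 161]);


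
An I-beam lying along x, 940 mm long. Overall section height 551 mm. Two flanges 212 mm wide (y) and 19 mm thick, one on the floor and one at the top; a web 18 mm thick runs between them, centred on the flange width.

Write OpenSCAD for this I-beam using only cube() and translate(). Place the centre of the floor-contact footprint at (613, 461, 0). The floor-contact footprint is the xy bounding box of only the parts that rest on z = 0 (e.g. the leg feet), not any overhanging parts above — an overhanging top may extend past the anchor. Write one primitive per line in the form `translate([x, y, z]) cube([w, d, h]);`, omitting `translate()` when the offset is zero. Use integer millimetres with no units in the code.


translate([143, 355, 0]) cube([940, 212, 19]);
translate([143, 452, 19]) cube([940, 18, 513]);
translate([143, 355, 532]) cube([940, 212, 19]);


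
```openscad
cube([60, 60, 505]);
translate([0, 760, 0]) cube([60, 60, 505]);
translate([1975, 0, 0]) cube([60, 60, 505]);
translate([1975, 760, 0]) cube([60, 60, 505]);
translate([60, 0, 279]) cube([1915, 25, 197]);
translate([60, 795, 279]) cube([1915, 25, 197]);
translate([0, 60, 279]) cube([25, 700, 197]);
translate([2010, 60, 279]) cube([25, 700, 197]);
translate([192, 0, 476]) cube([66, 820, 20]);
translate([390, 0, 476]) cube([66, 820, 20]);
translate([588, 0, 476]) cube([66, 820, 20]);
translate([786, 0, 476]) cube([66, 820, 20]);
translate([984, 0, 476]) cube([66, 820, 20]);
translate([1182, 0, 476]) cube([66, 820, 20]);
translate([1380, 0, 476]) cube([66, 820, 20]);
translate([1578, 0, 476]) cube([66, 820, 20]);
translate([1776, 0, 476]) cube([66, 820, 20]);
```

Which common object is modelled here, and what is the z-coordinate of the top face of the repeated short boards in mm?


A bed frame. The slat-top height is 496 mm.

Four posts, four rails, and a row of slats — a bed frame. Slats sit on the rails at z = 279 + 197 = 476; with slat thickness 20, the top is 496 mm.


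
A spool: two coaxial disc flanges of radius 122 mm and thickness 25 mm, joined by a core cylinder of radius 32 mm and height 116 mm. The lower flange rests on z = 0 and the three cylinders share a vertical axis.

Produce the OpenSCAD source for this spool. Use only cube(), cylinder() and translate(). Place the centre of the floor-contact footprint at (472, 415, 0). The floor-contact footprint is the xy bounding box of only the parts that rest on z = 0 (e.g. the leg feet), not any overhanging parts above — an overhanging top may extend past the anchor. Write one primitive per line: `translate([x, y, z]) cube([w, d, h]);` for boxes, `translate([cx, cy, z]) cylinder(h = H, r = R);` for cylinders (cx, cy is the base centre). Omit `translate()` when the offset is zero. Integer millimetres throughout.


translate([472, 415, 0]) cylinder(h = 25, r = 122);
translate([472, 415, 25]) cylinder(h = 116, r = 32);
translate([472, 415, 141]) cylinder(h = 25, r = 122);


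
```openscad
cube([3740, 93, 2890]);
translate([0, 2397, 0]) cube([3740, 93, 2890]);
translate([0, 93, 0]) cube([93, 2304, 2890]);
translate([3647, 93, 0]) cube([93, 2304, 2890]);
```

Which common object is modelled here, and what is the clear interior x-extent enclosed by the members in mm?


A house (or room) frame. The interior width is 3554 mm.

Four 2890 mm walls enclosing a rectangle with no floor or roof — a room or house frame. Outside width is 3740 mm and wall thickness is 93 mm, so the interior width is 3740 − 2 × 93 = 3554 mm.


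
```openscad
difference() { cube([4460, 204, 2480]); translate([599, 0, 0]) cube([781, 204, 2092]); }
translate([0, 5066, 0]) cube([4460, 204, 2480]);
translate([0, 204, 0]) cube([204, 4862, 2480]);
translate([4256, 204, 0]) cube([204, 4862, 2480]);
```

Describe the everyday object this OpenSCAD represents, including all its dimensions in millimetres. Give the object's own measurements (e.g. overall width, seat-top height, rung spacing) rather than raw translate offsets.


A single room: four walls, each 2480 mm tall and 204 mm thick, enclosing an outside footprint 4460×5270 mm (x × y), no floor or roof. The front and back walls (−y and +y sides) run the full x-width; the side walls fit between their inner faces. A door opening 781 mm wide and 2092 mm tall is cut through the front wall from the floor up, its −x edge 599 mm from the wall's −x end.


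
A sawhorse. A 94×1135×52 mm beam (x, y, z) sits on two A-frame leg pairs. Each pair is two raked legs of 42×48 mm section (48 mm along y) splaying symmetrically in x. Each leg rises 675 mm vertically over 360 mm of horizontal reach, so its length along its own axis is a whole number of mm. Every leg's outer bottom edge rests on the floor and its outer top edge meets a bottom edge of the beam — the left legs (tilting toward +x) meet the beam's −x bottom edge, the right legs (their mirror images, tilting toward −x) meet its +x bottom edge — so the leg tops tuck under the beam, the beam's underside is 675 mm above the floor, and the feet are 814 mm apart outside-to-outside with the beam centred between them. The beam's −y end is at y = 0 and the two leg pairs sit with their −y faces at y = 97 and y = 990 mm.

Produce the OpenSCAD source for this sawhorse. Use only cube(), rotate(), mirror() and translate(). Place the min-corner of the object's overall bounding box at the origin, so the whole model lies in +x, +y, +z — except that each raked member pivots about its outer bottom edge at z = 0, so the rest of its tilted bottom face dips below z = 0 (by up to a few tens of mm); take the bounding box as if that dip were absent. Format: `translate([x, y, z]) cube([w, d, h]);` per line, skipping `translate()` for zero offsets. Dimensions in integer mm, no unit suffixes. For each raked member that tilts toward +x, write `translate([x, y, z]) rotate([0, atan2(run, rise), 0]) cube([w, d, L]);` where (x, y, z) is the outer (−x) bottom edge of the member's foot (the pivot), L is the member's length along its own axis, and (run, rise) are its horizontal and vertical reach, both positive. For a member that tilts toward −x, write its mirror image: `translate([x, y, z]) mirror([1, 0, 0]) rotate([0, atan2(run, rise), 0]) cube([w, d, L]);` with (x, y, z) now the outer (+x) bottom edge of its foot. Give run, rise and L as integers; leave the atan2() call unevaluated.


// leg length = √(360² + 675²) = 765
// right-leg outer foot x = 2·360 + 94 = 814
// beam min-corner = (360, 0, 675)
translate([360, 0, 675]) cube([94, 1135, 52]);
translate([0, 97, 0]) rotate([0, atan2(360, 675), 0]) cube([42, 48, 765]);
translate([814, 97, 0]) mirror([1, 0, 0]) rotate([0, atan2(360, 675), 0]) cube([42, 48, 765]);
translate([0, 990, 0]) rotate([0, atan2(360, 675), 0]) cube([42, 48, 765]);
translate([814, 990, 0]) mirror([1, 0, 0]) rotate([0, atan2(360, 675), 0]) cube([42, 48, 765]);


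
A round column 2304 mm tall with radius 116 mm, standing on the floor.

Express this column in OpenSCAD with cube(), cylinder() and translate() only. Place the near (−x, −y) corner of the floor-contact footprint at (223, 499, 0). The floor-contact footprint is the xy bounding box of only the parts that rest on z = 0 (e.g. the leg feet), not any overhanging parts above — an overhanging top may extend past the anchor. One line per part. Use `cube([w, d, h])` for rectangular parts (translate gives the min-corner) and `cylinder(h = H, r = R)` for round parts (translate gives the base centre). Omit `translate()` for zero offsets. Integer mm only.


translate([339, 615, 0]) cylinder(h = 2304, r = 116);


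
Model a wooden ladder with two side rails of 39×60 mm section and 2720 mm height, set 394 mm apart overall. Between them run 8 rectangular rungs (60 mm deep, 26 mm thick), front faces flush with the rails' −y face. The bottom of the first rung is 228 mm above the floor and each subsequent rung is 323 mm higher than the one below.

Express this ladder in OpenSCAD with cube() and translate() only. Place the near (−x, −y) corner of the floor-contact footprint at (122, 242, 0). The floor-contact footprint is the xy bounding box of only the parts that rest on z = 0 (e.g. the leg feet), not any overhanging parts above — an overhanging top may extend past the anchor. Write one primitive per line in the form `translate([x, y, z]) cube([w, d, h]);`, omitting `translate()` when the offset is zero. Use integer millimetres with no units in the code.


// rung span = 394 - 2*39 = 316
// rung[k] z = 228 + k*323
translate([122, 242, 0]) cube([39, 60, 2720]);
translate([477, 242, 0]) cube([39, 60, 2720]);
translate([161, 242, 228]) cube([316, 60, 26]);
translate([161, 242, 551]) cube([316, 60, 26]);
translate([161, 242, 874]) cube([316, 60, 26]);
translate([161, 242, 1197]) cube([316, 60, 26]);
translate([161, 242, 1520]) cube([316, 60, 26]);
translate([161, 242, 1843]) cube([316, 60, 26]);
translate([161, 242, 2166]) cube([316, 60, 26]);
translate([161, 242, 2489]) cube([316, 60, 26]);


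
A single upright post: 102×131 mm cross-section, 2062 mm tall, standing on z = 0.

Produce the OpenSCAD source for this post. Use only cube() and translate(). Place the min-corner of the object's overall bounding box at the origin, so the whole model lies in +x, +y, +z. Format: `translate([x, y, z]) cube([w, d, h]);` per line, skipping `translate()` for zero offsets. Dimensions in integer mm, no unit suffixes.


cube([102, 131, 2062]);


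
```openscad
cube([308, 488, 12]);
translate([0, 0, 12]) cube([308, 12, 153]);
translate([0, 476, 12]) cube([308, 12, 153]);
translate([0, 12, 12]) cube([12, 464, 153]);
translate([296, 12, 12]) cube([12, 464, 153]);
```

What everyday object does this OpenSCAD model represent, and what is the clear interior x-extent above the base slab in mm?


An open box. The internal width is 284 mm.

A 308×488 base slab with four walls standing on it — an open box. The base is 308 mm wide and the walls are 12 mm thick, so the internal width is 308 − 2 × 12 = 284 mm.


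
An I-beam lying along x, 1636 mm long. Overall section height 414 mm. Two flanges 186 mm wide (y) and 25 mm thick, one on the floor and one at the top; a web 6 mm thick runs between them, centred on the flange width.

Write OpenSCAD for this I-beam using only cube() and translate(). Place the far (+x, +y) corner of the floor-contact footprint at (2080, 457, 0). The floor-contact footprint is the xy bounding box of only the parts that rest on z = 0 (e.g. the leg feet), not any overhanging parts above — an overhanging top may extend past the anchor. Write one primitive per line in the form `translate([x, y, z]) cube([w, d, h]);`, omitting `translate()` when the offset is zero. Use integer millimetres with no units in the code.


translate([444, 271, 0]) cube([1636, 186, 25]);
translate([444, 361, 25]) cube([1636, 6, 364]);
translate([444, 271, 389]) cube([1636, 186, 25]);


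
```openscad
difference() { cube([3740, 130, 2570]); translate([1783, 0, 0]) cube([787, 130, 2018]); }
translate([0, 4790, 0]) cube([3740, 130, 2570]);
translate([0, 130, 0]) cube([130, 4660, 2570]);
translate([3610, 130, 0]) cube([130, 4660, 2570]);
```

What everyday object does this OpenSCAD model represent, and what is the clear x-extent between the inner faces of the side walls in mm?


A single room. The interior width is 3480 mm.

Four walls enclosing a rectangle with a door in the front wall — a room. Outside width 3740 minus two 130 mm walls gives 3480 mm.


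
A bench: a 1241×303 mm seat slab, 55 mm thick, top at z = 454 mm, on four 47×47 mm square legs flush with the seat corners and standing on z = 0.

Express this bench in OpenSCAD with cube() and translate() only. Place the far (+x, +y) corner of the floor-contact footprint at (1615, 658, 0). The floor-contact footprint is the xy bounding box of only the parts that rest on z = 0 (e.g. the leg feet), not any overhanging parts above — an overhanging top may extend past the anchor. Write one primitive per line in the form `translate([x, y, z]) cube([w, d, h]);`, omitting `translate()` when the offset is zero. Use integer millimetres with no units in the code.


// leg_h = 454 − 55 = 399
translate([374, 355, 399]) cube([1241, 303, 55]);
translate([374, 355, 0]) cube([47, 47, 399]);
translate([374, 611, 0]) cube([47, 47, 399]);
translate([1568, 355, 0]) cube([47, 47, 399]);
translate([1568, 611, 0]) cube([47, 47, 399]);


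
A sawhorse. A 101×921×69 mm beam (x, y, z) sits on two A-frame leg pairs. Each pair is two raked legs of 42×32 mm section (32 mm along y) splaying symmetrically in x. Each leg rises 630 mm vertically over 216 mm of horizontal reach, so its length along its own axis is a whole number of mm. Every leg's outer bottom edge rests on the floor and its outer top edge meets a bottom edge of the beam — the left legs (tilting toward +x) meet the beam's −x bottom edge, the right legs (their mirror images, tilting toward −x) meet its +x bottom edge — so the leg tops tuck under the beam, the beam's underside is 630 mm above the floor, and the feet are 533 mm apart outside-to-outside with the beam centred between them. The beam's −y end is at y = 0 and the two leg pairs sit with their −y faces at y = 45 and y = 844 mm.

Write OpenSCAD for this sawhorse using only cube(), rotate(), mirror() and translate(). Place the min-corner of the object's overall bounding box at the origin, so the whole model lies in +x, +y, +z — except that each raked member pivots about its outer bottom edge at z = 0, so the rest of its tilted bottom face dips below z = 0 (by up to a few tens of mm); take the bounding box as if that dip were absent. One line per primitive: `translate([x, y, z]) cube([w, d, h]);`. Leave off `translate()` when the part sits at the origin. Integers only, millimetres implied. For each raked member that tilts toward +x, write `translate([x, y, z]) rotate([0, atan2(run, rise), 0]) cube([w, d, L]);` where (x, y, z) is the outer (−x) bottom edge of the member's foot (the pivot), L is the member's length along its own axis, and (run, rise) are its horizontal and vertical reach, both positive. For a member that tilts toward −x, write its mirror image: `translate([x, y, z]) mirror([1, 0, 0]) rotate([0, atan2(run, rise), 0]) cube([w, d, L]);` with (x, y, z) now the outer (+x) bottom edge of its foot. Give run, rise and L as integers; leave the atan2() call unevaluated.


translate([216, 0, 630]) cube([101, 921, 69]);
translate([0, 45, 0]) rotate([0, atan2(216, 630), 0]) cube([42, 32, 666]);
translate([533, 45, 0]) mirror([1, 0, 0]) rotate([0, atan2(216, 630), 0]) cube([42, 32, 666]);
translate([0, 844, 0]) rotate([0, atan2(216, 630), 0]) cube([42, 32, 666]);
translate([533, 844, 0]) mirror([1, 0, 0]) rotate([0, atan2(216, 630), 0]) cube([42, 32, 666]);


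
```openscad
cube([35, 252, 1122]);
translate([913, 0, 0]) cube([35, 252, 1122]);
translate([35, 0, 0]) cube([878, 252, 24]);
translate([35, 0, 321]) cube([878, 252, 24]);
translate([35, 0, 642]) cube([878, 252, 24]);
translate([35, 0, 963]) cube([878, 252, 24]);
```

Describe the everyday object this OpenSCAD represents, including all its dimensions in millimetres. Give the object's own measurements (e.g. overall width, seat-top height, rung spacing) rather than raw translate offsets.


An open bookshelf. Two side panels, each 35 mm thick, 252 mm deep and 1122 mm tall, stand 948 mm apart (outside-to-outside). Between them sit 4 shelves, each 24 mm thick and 252 mm deep, spanning the full gap between the sides. The bottom shelf rests on the floor (its underside at z = 0) and the clear gap between one shelf's top and the next shelf's underside is 297 mm.


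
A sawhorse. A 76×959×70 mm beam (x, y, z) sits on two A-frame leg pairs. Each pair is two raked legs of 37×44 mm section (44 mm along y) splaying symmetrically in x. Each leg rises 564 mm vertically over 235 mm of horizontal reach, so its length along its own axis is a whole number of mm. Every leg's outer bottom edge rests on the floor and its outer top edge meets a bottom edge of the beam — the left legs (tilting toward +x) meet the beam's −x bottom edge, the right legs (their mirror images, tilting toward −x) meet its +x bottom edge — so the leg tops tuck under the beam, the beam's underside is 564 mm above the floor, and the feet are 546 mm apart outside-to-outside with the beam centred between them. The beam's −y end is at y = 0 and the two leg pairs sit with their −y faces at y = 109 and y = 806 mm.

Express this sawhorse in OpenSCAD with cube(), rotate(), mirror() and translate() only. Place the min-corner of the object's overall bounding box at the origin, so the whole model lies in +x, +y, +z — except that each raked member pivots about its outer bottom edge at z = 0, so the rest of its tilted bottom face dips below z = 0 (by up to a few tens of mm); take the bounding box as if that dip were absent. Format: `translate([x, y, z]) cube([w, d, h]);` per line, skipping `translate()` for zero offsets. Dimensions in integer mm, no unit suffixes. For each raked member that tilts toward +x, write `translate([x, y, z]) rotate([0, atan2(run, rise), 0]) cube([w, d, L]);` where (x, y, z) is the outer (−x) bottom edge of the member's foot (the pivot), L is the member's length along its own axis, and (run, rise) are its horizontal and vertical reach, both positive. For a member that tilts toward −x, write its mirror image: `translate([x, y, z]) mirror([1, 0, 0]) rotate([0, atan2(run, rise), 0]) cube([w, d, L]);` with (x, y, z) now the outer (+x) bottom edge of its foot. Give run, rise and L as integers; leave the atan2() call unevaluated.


translate([235, 0, 564]) cube([76, 959, 70]);
translate([0, 109, 0]) rotate([0, atan2(235, 564), 0]) cube([37, 44, 611]);
translate([546, 109, 0]) mirror([1, 0, 0]) rotate([0, atan2(235, 564), 0]) cube([37, 44, 611]);
translate([0, 806, 0]) rotate([0, atan2(235, 564), 0]) cube([37, 44, 611]);
translate([546, 806, 0]) mirror([1, 0, 0]) rotate([0, atan2(235, 564), 0]) cube([37, 44, 611]);


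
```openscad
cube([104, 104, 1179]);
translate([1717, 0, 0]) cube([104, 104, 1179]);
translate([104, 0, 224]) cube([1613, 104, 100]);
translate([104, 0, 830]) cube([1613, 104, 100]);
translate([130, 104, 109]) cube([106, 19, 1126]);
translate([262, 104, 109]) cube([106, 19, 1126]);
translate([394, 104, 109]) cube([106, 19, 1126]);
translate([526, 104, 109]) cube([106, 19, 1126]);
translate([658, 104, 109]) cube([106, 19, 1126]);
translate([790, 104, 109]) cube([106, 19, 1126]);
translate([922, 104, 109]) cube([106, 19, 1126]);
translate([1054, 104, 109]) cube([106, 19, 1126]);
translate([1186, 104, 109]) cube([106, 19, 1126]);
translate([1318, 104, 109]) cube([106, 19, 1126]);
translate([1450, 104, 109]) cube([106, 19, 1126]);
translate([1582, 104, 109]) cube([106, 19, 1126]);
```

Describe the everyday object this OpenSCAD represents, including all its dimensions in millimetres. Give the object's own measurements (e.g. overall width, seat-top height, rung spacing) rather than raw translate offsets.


A fence section. Two 104×104 mm posts, 1179 mm tall, stand on the floor with a clear span of 1613 mm between their inner faces. Two horizontal rails of 104×100 mm section span the gap between the posts with their undersides at z = 224 mm and z = 830 mm, flush with the posts' −y face. 12 pickets, each 106 mm wide, 19 mm thick and 1126 mm tall, are fixed to the +y face of the rails with their bottoms at z = 109 mm, spaced across the span with a 26 mm gap after the −x post and between neighbouring pickets, with 29 mm left before the +x post.


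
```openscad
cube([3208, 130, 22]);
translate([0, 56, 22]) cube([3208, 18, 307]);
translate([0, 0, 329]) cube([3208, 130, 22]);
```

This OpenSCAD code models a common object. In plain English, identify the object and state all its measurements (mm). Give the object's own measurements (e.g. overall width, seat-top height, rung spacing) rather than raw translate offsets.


An I-beam lying along x, 3208 mm long. Overall section height 351 mm. Two flanges 130 mm wide (y) and 22 mm thick, one on the floor and one at the top; a web 18 mm thick runs between them, centred on the flange width.


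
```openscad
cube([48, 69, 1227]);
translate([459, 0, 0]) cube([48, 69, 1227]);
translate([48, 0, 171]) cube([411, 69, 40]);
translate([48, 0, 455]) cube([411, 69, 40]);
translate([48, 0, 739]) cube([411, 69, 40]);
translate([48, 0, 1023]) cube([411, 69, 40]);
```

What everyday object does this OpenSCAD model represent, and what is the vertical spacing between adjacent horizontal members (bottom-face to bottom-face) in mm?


A ladder. The rung spacing is 284 mm.

Two tall 48×69 posts with 4 short bars between them — a ladder. Adjacent rungs sit at z = 171 and z = 455, so the spacing is 455 − 171 = 284 mm.


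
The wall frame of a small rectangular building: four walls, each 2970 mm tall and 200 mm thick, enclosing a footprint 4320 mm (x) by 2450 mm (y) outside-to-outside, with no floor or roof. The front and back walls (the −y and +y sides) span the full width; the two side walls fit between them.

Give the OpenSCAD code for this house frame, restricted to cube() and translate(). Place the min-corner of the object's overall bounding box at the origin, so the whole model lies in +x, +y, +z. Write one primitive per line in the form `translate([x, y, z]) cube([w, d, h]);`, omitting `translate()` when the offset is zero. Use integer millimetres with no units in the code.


cube([4320, 200, 2970]);
translate([0, 2250, 0]) cube([4320, 200, 2970]);
translate([0, 200, 0]) cube([200, 2050, 2970]);
translate([4120, 200, 0]) cube([200, 2050, 2970]);


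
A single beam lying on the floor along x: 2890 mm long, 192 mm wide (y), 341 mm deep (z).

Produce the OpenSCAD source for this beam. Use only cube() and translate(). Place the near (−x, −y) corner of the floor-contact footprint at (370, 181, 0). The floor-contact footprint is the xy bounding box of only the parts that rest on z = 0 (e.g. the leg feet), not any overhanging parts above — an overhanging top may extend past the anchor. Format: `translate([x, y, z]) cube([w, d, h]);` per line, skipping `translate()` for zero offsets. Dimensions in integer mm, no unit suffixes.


translate([370, 181, 0]) cube([2890, 192, 341]);


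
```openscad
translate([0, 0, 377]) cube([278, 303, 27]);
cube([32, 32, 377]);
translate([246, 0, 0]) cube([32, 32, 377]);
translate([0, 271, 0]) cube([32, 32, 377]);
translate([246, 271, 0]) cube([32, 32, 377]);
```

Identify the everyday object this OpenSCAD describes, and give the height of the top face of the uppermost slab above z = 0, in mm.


A stool. The seat height is 404 mm.

A 278×303×27 slab at z = 377 on four corner posts — a stool. The seat top is 377 + 27 = 404 mm.


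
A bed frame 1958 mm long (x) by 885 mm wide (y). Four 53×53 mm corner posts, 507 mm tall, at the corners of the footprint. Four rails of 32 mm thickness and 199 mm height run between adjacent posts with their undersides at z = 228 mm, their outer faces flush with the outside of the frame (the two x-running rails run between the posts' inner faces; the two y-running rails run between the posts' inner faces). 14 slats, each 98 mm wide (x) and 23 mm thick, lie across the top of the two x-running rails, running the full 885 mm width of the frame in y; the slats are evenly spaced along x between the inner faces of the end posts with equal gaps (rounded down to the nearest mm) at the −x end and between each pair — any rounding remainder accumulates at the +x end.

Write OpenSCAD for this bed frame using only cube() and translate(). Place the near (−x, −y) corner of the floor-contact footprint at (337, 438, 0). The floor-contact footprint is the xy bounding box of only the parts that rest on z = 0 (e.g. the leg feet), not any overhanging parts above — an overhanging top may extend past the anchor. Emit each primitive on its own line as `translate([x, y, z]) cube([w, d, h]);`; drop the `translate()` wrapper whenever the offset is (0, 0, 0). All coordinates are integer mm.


translate([337, 438, 0]) cube([53, 53, 507]);
translate([337, 1270, 0]) cube([53, 53, 507]);
translate([2242, 438, 0]) cube([53, 53, 507]);
translate([2242, 1270, 0]) cube([53, 53, 507]);
translate([390, 438, 228]) cube([1852, 32, 199]);
translate([390, 1291, 228]) cube([1852, 32, 199]);
translate([337, 491, 228]) cube([32, 779, 199]);
translate([2263, 491, 228]) cube([32, 779, 199]);
translate([422, 438, 427]) cube([98, 885, 23]);
translate([552, 438, 427]) cube([98, 885, 23]);
translate([682, 438, 427]) cube([98, 885, 23]);
translate([812, 438, 427]) cube([98, 885, 23]);
translate([942, 438, 427]) cube([98, 885, 23]);
translate([1072, 438, 427]) cube([98, 885, 23]);
translate([1202, 438, 427]) cube([98, 885, 23]);
translate([1332, 438, 427]) cube([98, 885, 23]);
translate([1462, 438, 427]) cube([98, 885, 23]);
translate([1592, 438, 427]) cube([98, 885, 23]);
translate([1722, 438, 427]) cube([98, 885, 23]);
translate([1852, 438, 427]) cube([98, 885, 23]);
translate([1982, 438, 427]) cube([98, 885, 23]);
translate([2112, 438, 427]) cube([98, 885, 23]);


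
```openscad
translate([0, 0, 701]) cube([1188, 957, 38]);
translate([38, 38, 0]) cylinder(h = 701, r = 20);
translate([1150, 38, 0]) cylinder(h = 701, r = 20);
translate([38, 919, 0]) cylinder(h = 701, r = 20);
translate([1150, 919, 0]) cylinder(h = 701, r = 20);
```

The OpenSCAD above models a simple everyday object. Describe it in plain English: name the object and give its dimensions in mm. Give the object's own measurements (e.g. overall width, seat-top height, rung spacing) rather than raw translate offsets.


A rectangular dining table. The top is 1188×957×38 mm with its upper surface at z = 739 mm. It stands on four round legs of 40 mm diameter, each leg's bounding box inset 18 mm from the nearest pair of top edges, running from the floor to the underside of the top.


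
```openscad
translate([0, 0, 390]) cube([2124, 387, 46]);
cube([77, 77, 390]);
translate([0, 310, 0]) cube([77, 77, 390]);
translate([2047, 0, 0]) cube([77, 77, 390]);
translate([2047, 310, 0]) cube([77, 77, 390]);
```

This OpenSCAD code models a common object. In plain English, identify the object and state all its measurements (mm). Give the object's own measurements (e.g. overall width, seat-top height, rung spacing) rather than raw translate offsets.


A bench: a 2124×387 mm seat slab, 46 mm thick, top at z = 436 mm, on four 77×77 mm square legs flush with the seat corners and standing on z = 0.


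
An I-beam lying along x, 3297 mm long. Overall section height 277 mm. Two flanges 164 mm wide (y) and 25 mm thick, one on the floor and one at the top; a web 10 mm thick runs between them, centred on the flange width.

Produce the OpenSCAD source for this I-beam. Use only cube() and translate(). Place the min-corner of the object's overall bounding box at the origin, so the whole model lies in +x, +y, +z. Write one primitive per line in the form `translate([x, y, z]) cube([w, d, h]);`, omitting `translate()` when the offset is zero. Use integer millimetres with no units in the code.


cube([3297, 164, 25]);
translate([0, 77, 25]) cube([3297, 10, 227]);
translate([0, 0, 252]) cube([3297, 164, 25]);


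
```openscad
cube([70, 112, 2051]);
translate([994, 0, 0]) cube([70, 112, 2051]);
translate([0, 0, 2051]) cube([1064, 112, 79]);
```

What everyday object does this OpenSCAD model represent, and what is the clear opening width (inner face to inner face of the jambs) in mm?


A door frame. The clear opening width is 924 mm.

Two 2051 mm tall posts with a header on top — a door frame. The left jamb is 70 mm wide at x = 0; the right jamb starts at x = 994. The clear opening is 994 − 70 = 924 mm.


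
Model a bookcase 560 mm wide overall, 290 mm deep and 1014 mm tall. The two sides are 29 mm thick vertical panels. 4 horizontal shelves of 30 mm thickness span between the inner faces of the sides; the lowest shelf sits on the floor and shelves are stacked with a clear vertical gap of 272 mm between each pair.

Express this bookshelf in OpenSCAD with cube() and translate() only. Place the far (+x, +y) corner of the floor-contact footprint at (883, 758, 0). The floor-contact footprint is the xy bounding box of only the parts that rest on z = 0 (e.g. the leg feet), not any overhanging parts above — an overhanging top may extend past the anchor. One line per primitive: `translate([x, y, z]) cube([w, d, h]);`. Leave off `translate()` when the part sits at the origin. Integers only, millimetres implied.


translate([323, 468, 0]) cube([29, 290, 1014]);
translate([854, 468, 0]) cube([29, 290, 1014]);
translate([352, 468, 0]) cube([502, 290, 30]);
translate([352, 468, 302]) cube([502, 290, 30]);
translate([352, 468, 604]) cube([502, 290, 30]);
translate([352, 468, 906]) cube([502, 290, 30]);


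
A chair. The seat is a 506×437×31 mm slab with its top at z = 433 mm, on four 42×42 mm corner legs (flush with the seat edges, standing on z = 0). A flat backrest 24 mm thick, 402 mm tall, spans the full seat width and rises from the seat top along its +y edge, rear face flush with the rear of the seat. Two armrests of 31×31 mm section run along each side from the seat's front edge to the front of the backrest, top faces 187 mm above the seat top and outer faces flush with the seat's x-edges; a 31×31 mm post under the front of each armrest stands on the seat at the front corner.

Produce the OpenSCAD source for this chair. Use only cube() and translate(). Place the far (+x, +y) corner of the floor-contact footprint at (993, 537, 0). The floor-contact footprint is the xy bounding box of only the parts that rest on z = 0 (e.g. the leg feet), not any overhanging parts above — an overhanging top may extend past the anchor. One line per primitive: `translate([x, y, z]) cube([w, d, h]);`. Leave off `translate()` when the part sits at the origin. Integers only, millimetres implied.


// leg_h = 433 - 31 = 402
// arm post h = 187 - 31 = 156
translate([487, 100, 402]) cube([506, 437, 31]);
translate([487, 100, 0]) cube([42, 42, 402]);
translate([951, 100, 0]) cube([42, 42, 402]);
translate([487, 495, 0]) cube([42, 42, 402]);
translate([951, 495, 0]) cube([42, 42, 402]);
translate([487, 513, 433]) cube([506, 24, 402]);
translate([487, 100, 589]) cube([31, 413, 31]);
translate([962, 100, 589]) cube([31, 413, 31]);
translate([487, 100, 433]) cube([31, 31, 156]);
translate([962, 100, 433]) cube([31, 31, 156]);


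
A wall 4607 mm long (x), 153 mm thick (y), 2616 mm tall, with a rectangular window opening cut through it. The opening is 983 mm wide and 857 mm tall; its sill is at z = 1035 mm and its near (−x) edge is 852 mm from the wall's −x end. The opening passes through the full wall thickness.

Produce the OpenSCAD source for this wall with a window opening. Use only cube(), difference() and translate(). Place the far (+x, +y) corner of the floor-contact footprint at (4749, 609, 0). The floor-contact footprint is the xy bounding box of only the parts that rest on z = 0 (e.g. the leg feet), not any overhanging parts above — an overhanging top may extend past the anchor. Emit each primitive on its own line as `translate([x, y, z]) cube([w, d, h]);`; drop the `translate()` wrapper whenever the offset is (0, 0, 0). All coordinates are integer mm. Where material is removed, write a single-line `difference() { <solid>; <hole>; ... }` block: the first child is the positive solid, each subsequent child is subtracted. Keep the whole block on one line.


difference() { translate([142, 456, 0]) cube([4607, 153, 2616]); translate([994, 456, 1035]) cube([983, 153, 857]); }
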